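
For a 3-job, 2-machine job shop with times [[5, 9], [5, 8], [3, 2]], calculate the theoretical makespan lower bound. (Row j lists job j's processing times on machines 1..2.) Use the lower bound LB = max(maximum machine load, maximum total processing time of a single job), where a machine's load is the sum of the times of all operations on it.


Machine loads:
  Machine 1: 5 + 5 + 3 = 13
  Machine 2: 9 + 8 + 2 = 19
Max machine load = 19
Job totals:
  Job 1: 14
  Job 2: 13
  Job 3: 5
Max job total = 14
Lower bound = max(19, 14) = 19

19


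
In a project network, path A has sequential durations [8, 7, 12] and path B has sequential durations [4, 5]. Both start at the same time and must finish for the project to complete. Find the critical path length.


Path A total = 8 + 7 + 12 = 27
Path B total = 4 + 5 = 9
Critical path = longest path = max(27, 9) = 27

27


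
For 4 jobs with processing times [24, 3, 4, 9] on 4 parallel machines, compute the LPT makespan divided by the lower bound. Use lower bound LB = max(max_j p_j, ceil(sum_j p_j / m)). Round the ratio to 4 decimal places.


LPT order: [24, 9, 4, 3]
Machine loads after assignment: [24, 9, 4, 3]
LPT makespan = 24
Lower bound = max(max_job, ceil(total/4)) = max(24, 10) = 24
Ratio = 24 / 24 = 1.0

1.0


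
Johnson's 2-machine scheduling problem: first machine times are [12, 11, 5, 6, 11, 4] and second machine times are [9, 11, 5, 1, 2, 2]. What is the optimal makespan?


Apply Johnson's rule:
  Group 1 (a <= b): [(3, 5, 5), (2, 11, 11)]
  Group 2 (a > b): [(1, 12, 9), (5, 11, 2), (6, 4, 2), (4, 6, 1)]
Optimal job order: [3, 2, 1, 5, 6, 4]
Schedule:
  Job 3: M1 done at 5, M2 done at 10
  Job 2: M1 done at 16, M2 done at 27
  Job 1: M1 done at 28, M2 done at 37
  Job 5: M1 done at 39, M2 done at 41
  Job 6: M1 done at 43, M2 done at 45
  Job 4: M1 done at 49, M2 done at 50
Makespan = 50

50


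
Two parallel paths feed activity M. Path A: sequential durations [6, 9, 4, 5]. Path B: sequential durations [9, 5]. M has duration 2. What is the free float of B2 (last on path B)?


ES(B2) = sum of predecessors on chain B = 9
EF(B2) = ES + duration = 9 + 5 = 14
Successor of B2 is M. ES(M) = max(sum(A), sum(B)) = max(24, 14) = 24
Free float = ES(successor) - EF(current) = 24 - 14 = 10

10


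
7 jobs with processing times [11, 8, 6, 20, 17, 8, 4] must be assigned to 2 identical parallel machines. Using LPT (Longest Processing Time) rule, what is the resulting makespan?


Sort jobs in decreasing order (LPT): [20, 17, 11, 8, 8, 6, 4]
Assign each job to the least loaded machine:
  Machine 1: jobs [20, 8, 8], load = 36
  Machine 2: jobs [17, 11, 6, 4], load = 38
Makespan = max load = 38

38


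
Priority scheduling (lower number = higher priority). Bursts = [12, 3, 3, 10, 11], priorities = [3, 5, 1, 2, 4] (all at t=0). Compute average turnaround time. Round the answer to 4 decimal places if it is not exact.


Sort by priority (ascending = highest first):
Order: [(1, 3), (2, 10), (3, 12), (4, 11), (5, 3)]
Completion times:
  Priority 1, burst=3, C=3
  Priority 2, burst=10, C=13
  Priority 3, burst=12, C=25
  Priority 4, burst=11, C=36
  Priority 5, burst=3, C=39
Average turnaround = 116/5 = 23.2

23.2


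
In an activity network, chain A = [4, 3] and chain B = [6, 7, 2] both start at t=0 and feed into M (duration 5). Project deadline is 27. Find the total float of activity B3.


Forward pass: ES(B3) = sum of predecessors on chain B = 13
EF = ES + duration = 13 + 2 = 15
Backward pass: LF(M) = deadline = 27; LS(M) = 27 - 5 = 22
LF(B3) = LS(M) - sum(successors on chain B) = 22 - 0 = 22
LS = LF - duration = 22 - 2 = 20
Total float = LS - ES = 20 - 13 = 7

7


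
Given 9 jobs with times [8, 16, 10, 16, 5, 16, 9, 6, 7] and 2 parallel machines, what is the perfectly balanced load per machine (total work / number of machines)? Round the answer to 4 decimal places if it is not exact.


Total processing time = 8 + 16 + 10 + 16 + 5 + 16 + 9 + 6 + 7 = 93
Number of machines = 2
Ideal balanced load = 93 / 2 = 46.5

46.5


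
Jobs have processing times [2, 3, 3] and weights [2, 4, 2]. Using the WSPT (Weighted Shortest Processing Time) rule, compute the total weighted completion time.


Compute p/w ratios and sort ascending (WSPT): [(3, 4), (2, 2), (3, 2)]
Compute weighted completion times:
  Job (p=3,w=4): C=3, w*C=4*3=12
  Job (p=2,w=2): C=5, w*C=2*5=10
  Job (p=3,w=2): C=8, w*C=2*8=16
Total weighted completion time = 38

38


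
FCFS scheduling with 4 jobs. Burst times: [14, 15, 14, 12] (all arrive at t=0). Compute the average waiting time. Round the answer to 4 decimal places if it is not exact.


FCFS order (as given): [14, 15, 14, 12]
Waiting times:
  Job 1: wait = 0
  Job 2: wait = 14
  Job 3: wait = 29
  Job 4: wait = 43
Sum of waiting times = 86
Average waiting time = 86/4 = 21.5

21.5


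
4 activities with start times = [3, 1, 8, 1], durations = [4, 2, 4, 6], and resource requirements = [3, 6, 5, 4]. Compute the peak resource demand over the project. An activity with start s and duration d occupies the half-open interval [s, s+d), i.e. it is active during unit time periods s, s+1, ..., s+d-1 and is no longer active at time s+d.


Each activity i is active on [start_i, start_i + duration_i).
Compute total resource usage per time slot:
  t=0: active resources = [], total = 0
  t=1: active resources = [6, 4], total = 10
  t=2: active resources = [6, 4], total = 10
  t=3: active resources = [3, 4], total = 7
  t=4: active resources = [3, 4], total = 7
  t=5: active resources = [3, 4], total = 7
  t=6: active resources = [3, 4], total = 7
  t=7: active resources = [], total = 0
  t=8: active resources = [5], total = 5
  t=9: active resources = [5], total = 5
  t=10: active resources = [5], total = 5
  t=11: active resources = [5], total = 5
Peak resource demand = 10

10


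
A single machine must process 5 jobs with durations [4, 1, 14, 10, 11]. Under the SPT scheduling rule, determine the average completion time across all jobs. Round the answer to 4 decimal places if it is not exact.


Sort jobs by processing time (SPT order): [1, 4, 10, 11, 14]
Compute completion times sequentially:
  Job 1: processing = 1, completes at 1
  Job 2: processing = 4, completes at 5
  Job 3: processing = 10, completes at 15
  Job 4: processing = 11, completes at 26
  Job 5: processing = 14, completes at 40
Sum of completion times = 87
Average completion time = 87/5 = 17.4

17.4


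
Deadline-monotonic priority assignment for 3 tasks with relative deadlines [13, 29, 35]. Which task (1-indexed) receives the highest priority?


Sort tasks by relative deadline (ascending):
  Task 1: deadline = 13
  Task 2: deadline = 29
  Task 3: deadline = 35
Priority order (highest first): [1, 2, 3]
Highest priority task = 1

1


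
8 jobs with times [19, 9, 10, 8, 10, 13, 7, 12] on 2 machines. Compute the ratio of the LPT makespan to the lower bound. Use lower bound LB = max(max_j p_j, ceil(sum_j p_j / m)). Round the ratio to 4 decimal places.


LPT order: [19, 13, 12, 10, 10, 9, 8, 7]
Machine loads after assignment: [45, 43]
LPT makespan = 45
Lower bound = max(max_job, ceil(total/2)) = max(19, 44) = 44
Ratio = 45 / 44 = 1.0227

1.0227


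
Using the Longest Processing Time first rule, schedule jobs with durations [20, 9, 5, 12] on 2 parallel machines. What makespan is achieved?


Sort jobs in decreasing order (LPT): [20, 12, 9, 5]
Assign each job to the least loaded machine:
  Machine 1: jobs [20, 5], load = 25
  Machine 2: jobs [12, 9], load = 21
Makespan = max load = 25

25


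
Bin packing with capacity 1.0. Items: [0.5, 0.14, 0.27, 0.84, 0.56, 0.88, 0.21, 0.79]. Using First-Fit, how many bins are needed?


Place items sequentially using First-Fit:
  Item 0.5 -> new Bin 1
  Item 0.14 -> Bin 1 (now 0.64)
  Item 0.27 -> Bin 1 (now 0.91)
  Item 0.84 -> new Bin 2
  Item 0.56 -> new Bin 3
  Item 0.88 -> new Bin 4
  Item 0.21 -> Bin 3 (now 0.77)
  Item 0.79 -> new Bin 5
Total bins used = 5

5


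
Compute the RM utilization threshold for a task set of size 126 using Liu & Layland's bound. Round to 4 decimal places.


Compute 2^(1/126) = 1.0055163273
Subtract 1: 1.0055163273 - 1 = 0.0055163273
Multiply by n: 126 * 0.0055163273 = 0.6950572398
Round to 4 dp: 0.6951

0.6951


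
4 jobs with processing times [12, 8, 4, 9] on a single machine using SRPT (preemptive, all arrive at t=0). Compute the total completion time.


Since all jobs arrive at t=0, SRPT equals SPT ordering.
SPT order: [4, 8, 9, 12]
Completion times:
  Job 1: p=4, C=4
  Job 2: p=8, C=12
  Job 3: p=9, C=21
  Job 4: p=12, C=33
Total completion time = 4 + 12 + 21 + 33 = 70

70


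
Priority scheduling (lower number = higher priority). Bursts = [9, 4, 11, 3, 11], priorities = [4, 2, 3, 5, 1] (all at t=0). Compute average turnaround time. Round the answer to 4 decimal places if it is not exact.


Sort by priority (ascending = highest first):
Order: [(1, 11), (2, 4), (3, 11), (4, 9), (5, 3)]
Completion times:
  Priority 1, burst=11, C=11
  Priority 2, burst=4, C=15
  Priority 3, burst=11, C=26
  Priority 4, burst=9, C=35
  Priority 5, burst=3, C=38
Average turnaround = 125/5 = 25.0

25.0


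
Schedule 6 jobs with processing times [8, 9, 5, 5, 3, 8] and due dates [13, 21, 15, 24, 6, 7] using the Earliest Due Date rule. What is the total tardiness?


Sort by due date (EDD order): [(3, 6), (8, 7), (8, 13), (5, 15), (9, 21), (5, 24)]
Compute completion times and tardiness:
  Job 1: p=3, d=6, C=3, tardiness=max(0,3-6)=0
  Job 2: p=8, d=7, C=11, tardiness=max(0,11-7)=4
  Job 3: p=8, d=13, C=19, tardiness=max(0,19-13)=6
  Job 4: p=5, d=15, C=24, tardiness=max(0,24-15)=9
  Job 5: p=9, d=21, C=33, tardiness=max(0,33-21)=12
  Job 6: p=5, d=24, C=38, tardiness=max(0,38-24)=14
Total tardiness = 45

45


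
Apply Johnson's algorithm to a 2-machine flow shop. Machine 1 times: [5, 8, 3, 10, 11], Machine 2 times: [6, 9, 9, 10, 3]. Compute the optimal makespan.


Apply Johnson's rule:
  Group 1 (a <= b): [(3, 3, 9), (1, 5, 6), (2, 8, 9), (4, 10, 10)]
  Group 2 (a > b): [(5, 11, 3)]
Optimal job order: [3, 1, 2, 4, 5]
Schedule:
  Job 3: M1 done at 3, M2 done at 12
  Job 1: M1 done at 8, M2 done at 18
  Job 2: M1 done at 16, M2 done at 27
  Job 4: M1 done at 26, M2 done at 37
  Job 5: M1 done at 37, M2 done at 40
Makespan = 40

40


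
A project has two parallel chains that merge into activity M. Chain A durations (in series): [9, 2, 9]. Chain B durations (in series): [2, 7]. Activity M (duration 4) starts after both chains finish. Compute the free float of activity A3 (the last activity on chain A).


ES(A3) = sum of predecessors on chain A = 11
EF(A3) = ES + duration = 11 + 9 = 20
Successor of A3 is M. ES(M) = max(sum(A), sum(B)) = max(20, 9) = 20
Free float = ES(successor) - EF(current) = 20 - 20 = 0

0


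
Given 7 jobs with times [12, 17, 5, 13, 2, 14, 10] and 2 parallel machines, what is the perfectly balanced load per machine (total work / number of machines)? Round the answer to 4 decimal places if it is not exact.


Total processing time = 12 + 17 + 5 + 13 + 2 + 14 + 10 = 73
Number of machines = 2
Ideal balanced load = 73 / 2 = 36.5

36.5


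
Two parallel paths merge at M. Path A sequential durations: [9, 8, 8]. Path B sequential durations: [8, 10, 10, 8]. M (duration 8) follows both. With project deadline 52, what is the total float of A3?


Forward pass: ES(A3) = sum of predecessors on chain A = 17
EF = ES + duration = 17 + 8 = 25
Backward pass: LF(M) = deadline = 52; LS(M) = 52 - 8 = 44
LF(A3) = LS(M) - sum(successors on chain A) = 44 - 0 = 44
LS = LF - duration = 44 - 8 = 36
Total float = LS - ES = 36 - 17 = 19

19


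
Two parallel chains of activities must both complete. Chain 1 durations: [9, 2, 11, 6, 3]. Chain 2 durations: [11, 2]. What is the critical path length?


Path A total = 9 + 2 + 11 + 6 + 3 = 31
Path B total = 11 + 2 = 13
Critical path = longest path = max(31, 13) = 31

31


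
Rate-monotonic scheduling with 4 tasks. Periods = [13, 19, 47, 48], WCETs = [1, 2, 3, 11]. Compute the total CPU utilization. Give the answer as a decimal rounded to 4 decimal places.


Compute individual utilizations (exact fractions):
  Task 1: C/T = 1/13 (approx. 0.0769)
  Task 2: C/T = 2/19 (approx. 0.1053)
  Task 3: C/T = 3/47 (approx. 0.0638)
  Task 4: C/T = 11/48 (approx. 0.2292)
Total utilization U = 1/13 + 2/19 + 3/47 + 11/48 = 264787/557232
Rounded to 4 decimal places: U = 0.4752
RM (Liu & Layland) bound for 4 tasks = 0.756828; compare with U = 264787/557232 (approx. 0.475183)
U <= bound, so schedulable by RM sufficient condition.

0.4752


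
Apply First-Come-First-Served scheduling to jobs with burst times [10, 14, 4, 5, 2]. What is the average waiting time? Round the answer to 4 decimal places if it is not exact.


FCFS order (as given): [10, 14, 4, 5, 2]
Waiting times:
  Job 1: wait = 0
  Job 2: wait = 10
  Job 3: wait = 24
  Job 4: wait = 28
  Job 5: wait = 33
Sum of waiting times = 95
Average waiting time = 95/5 = 19.0

19.0


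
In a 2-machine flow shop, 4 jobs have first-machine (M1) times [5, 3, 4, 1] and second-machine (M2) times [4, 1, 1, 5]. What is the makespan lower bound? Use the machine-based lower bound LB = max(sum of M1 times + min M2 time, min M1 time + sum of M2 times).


LB1 = sum(M1 times) + min(M2 times) = 13 + 1 = 14
LB2 = min(M1 times) + sum(M2 times) = 1 + 11 = 12
Lower bound = max(LB1, LB2) = max(14, 12) = 14

14


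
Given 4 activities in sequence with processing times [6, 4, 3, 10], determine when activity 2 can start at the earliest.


Activity 2 starts after activities 1 through 1 complete.
Predecessor durations: [6]
ES = 6 = 6

6


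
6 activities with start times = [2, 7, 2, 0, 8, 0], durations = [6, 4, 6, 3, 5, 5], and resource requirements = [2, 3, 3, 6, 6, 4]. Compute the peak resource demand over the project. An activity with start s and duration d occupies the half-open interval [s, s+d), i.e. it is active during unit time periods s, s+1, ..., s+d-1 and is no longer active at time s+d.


Each activity i is active on [start_i, start_i + duration_i).
Compute total resource usage per time slot:
  t=0: active resources = [6, 4], total = 10
  t=1: active resources = [6, 4], total = 10
  t=2: active resources = [2, 3, 6, 4], total = 15
  t=3: active resources = [2, 3, 4], total = 9
  t=4: active resources = [2, 3, 4], total = 9
  t=5: active resources = [2, 3], total = 5
  t=6: active resources = [2, 3], total = 5
  t=7: active resources = [2, 3, 3], total = 8
  t=8: active resources = [3, 6], total = 9
  t=9: active resources = [3, 6], total = 9
  t=10: active resources = [3, 6], total = 9
  t=11: active resources = [6], total = 6
  t=12: active resources = [6], total = 6
Peak resource demand = 15

15


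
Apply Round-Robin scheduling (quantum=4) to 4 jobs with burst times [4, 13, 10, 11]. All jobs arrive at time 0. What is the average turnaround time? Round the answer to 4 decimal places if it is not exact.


Time quantum = 4
Execution trace:
  J1 runs 4 units, time = 4
  J2 runs 4 units, time = 8
  J3 runs 4 units, time = 12
  J4 runs 4 units, time = 16
  J2 runs 4 units, time = 20
  J3 runs 4 units, time = 24
  J4 runs 4 units, time = 28
  J2 runs 4 units, time = 32
  J3 runs 2 units, time = 34
  J4 runs 3 units, time = 37
  J2 runs 1 units, time = 38
Finish times: [4, 38, 34, 37]
Average turnaround = 113/4 = 28.25

28.25


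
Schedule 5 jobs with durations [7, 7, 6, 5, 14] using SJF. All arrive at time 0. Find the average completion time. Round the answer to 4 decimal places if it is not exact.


SJF order (ascending): [5, 6, 7, 7, 14]
Completion times:
  Job 1: burst=5, C=5
  Job 2: burst=6, C=11
  Job 3: burst=7, C=18
  Job 4: burst=7, C=25
  Job 5: burst=14, C=39
Average completion = 98/5 = 19.6

19.6


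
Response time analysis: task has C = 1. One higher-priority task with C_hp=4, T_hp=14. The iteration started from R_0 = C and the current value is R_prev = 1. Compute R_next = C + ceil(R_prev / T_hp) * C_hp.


R_next = C + ceil(R_prev / T_hp) * C_hp
ceil(1 / 14) = ceil(0.0714) = 1
Interference = 1 * 4 = 4
R_next = 1 + 4 = 5

5


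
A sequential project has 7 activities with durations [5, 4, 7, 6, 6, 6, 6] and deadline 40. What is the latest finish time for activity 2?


LF(activity 2) = deadline - sum of successor durations
Successors: activities 3 through 7 with durations [7, 6, 6, 6, 6]
Sum of successor durations = 31
LF = 40 - 31 = 9

9


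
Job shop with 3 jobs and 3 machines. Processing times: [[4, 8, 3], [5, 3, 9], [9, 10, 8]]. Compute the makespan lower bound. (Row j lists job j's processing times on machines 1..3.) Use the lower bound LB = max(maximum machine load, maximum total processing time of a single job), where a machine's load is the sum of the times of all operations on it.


Machine loads:
  Machine 1: 4 + 5 + 9 = 18
  Machine 2: 8 + 3 + 10 = 21
  Machine 3: 3 + 9 + 8 = 20
Max machine load = 21
Job totals:
  Job 1: 15
  Job 2: 17
  Job 3: 27
Max job total = 27
Lower bound = max(21, 27) = 27

27


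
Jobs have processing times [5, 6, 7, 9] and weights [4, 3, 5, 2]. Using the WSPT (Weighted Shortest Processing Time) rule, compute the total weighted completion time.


Compute p/w ratios and sort ascending (WSPT): [(5, 4), (7, 5), (6, 3), (9, 2)]
Compute weighted completion times:
  Job (p=5,w=4): C=5, w*C=4*5=20
  Job (p=7,w=5): C=12, w*C=5*12=60
  Job (p=6,w=3): C=18, w*C=3*18=54
  Job (p=9,w=2): C=27, w*C=2*27=54
Total weighted completion time = 188

188


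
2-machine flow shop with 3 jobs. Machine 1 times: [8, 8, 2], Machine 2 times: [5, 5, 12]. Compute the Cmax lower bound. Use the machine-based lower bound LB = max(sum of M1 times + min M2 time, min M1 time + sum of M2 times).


LB1 = sum(M1 times) + min(M2 times) = 18 + 5 = 23
LB2 = min(M1 times) + sum(M2 times) = 2 + 22 = 24
Lower bound = max(LB1, LB2) = max(23, 24) = 24

24


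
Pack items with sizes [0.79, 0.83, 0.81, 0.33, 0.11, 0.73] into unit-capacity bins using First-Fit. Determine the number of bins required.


Place items sequentially using First-Fit:
  Item 0.79 -> new Bin 1
  Item 0.83 -> new Bin 2
  Item 0.81 -> new Bin 3
  Item 0.33 -> new Bin 4
  Item 0.11 -> Bin 1 (now 0.9)
  Item 0.73 -> new Bin 5
Total bins used = 5

5


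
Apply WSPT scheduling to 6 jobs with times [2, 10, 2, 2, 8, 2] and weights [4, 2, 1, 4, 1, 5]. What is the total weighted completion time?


Compute p/w ratios and sort ascending (WSPT): [(2, 5), (2, 4), (2, 4), (2, 1), (10, 2), (8, 1)]
Compute weighted completion times:
  Job (p=2,w=5): C=2, w*C=5*2=10
  Job (p=2,w=4): C=4, w*C=4*4=16
  Job (p=2,w=4): C=6, w*C=4*6=24
  Job (p=2,w=1): C=8, w*C=1*8=8
  Job (p=10,w=2): C=18, w*C=2*18=36
  Job (p=8,w=1): C=26, w*C=1*26=26
Total weighted completion time = 120

120


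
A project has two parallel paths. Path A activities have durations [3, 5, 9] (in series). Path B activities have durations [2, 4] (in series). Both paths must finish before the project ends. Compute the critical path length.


Path A total = 3 + 5 + 9 = 17
Path B total = 2 + 4 = 6
Critical path = longest path = max(17, 6) = 17

17


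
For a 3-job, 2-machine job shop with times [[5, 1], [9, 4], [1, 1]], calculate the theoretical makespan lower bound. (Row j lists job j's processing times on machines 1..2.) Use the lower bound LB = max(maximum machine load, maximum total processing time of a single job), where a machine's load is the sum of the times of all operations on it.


Machine loads:
  Machine 1: 5 + 9 + 1 = 15
  Machine 2: 1 + 4 + 1 = 6
Max machine load = 15
Job totals:
  Job 1: 6
  Job 2: 13
  Job 3: 2
Max job total = 13
Lower bound = max(15, 13) = 15

15


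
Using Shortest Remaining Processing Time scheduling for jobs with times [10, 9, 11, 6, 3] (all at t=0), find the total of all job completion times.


Since all jobs arrive at t=0, SRPT equals SPT ordering.
SPT order: [3, 6, 9, 10, 11]
Completion times:
  Job 1: p=3, C=3
  Job 2: p=6, C=9
  Job 3: p=9, C=18
  Job 4: p=10, C=28
  Job 5: p=11, C=39
Total completion time = 3 + 9 + 18 + 28 + 39 = 97

97


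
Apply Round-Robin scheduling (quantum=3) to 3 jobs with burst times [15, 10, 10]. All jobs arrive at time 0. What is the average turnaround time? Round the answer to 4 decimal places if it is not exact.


Time quantum = 3
Execution trace:
  J1 runs 3 units, time = 3
  J2 runs 3 units, time = 6
  J3 runs 3 units, time = 9
  J1 runs 3 units, time = 12
  J2 runs 3 units, time = 15
  J3 runs 3 units, time = 18
  J1 runs 3 units, time = 21
  J2 runs 3 units, time = 24
  J3 runs 3 units, time = 27
  J1 runs 3 units, time = 30
  J2 runs 1 units, time = 31
  J3 runs 1 units, time = 32
  J1 runs 3 units, time = 35
Finish times: [35, 31, 32]
Average turnaround = 98/3 = 32.6667

32.6667


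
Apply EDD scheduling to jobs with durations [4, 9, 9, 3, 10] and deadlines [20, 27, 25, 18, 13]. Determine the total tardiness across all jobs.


Sort by due date (EDD order): [(10, 13), (3, 18), (4, 20), (9, 25), (9, 27)]
Compute completion times and tardiness:
  Job 1: p=10, d=13, C=10, tardiness=max(0,10-13)=0
  Job 2: p=3, d=18, C=13, tardiness=max(0,13-18)=0
  Job 3: p=4, d=20, C=17, tardiness=max(0,17-20)=0
  Job 4: p=9, d=25, C=26, tardiness=max(0,26-25)=1
  Job 5: p=9, d=27, C=35, tardiness=max(0,35-27)=8
Total tardiness = 9

9


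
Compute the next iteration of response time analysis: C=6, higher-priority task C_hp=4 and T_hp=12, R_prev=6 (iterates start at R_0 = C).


R_next = C + ceil(R_prev / T_hp) * C_hp
ceil(6 / 12) = ceil(0.5) = 1
Interference = 1 * 4 = 4
R_next = 6 + 4 = 10

10


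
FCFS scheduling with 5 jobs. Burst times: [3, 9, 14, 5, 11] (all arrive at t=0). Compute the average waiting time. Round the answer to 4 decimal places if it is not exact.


FCFS order (as given): [3, 9, 14, 5, 11]
Waiting times:
  Job 1: wait = 0
  Job 2: wait = 3
  Job 3: wait = 12
  Job 4: wait = 26
  Job 5: wait = 31
Sum of waiting times = 72
Average waiting time = 72/5 = 14.4

14.4


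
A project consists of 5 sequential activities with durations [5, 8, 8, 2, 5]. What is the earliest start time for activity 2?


Activity 2 starts after activities 1 through 1 complete.
Predecessor durations: [5]
ES = 5 = 5

5


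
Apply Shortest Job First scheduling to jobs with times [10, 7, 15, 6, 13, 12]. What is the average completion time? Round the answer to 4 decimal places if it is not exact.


SJF order (ascending): [6, 7, 10, 12, 13, 15]
Completion times:
  Job 1: burst=6, C=6
  Job 2: burst=7, C=13
  Job 3: burst=10, C=23
  Job 4: burst=12, C=35
  Job 5: burst=13, C=48
  Job 6: burst=15, C=63
Average completion = 188/6 = 31.3333

31.3333


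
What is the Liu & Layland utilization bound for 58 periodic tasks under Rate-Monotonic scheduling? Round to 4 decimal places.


Compute 2^(1/58) = 1.0120225098
Subtract 1: 1.0120225098 - 1 = 0.0120225098
Multiply by n: 58 * 0.0120225098 = 0.6973055684
Round to 4 dp: 0.6973

0.6973


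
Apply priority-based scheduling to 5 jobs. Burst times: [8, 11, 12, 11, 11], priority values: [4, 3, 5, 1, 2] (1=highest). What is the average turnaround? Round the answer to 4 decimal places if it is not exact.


Sort by priority (ascending = highest first):
Order: [(1, 11), (2, 11), (3, 11), (4, 8), (5, 12)]
Completion times:
  Priority 1, burst=11, C=11
  Priority 2, burst=11, C=22
  Priority 3, burst=11, C=33
  Priority 4, burst=8, C=41
  Priority 5, burst=12, C=53
Average turnaround = 160/5 = 32.0

32.0


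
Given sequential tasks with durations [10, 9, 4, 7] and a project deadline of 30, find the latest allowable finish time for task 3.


LF(activity 3) = deadline - sum of successor durations
Successors: activities 4 through 4 with durations [7]
Sum of successor durations = 7
LF = 30 - 7 = 23

23


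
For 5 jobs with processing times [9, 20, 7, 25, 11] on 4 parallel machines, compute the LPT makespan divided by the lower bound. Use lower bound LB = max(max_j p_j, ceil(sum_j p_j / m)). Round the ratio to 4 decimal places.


LPT order: [25, 20, 11, 9, 7]
Machine loads after assignment: [25, 20, 11, 16]
LPT makespan = 25
Lower bound = max(max_job, ceil(total/4)) = max(25, 18) = 25
Ratio = 25 / 25 = 1.0

1.0


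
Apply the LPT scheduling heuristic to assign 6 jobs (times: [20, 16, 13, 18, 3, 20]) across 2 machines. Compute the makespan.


Sort jobs in decreasing order (LPT): [20, 20, 18, 16, 13, 3]
Assign each job to the least loaded machine:
  Machine 1: jobs [20, 18, 3], load = 41
  Machine 2: jobs [20, 16, 13], load = 49
Makespan = max load = 49

49


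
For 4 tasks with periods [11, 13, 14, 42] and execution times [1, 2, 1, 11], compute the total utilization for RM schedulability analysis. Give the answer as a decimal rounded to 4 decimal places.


Compute individual utilizations (exact fractions):
  Task 1: C/T = 1/11 (approx. 0.0909)
  Task 2: C/T = 2/13 (approx. 0.1538)
  Task 3: C/T = 1/14 (approx. 0.0714)
  Task 4: C/T = 11/42 (approx. 0.2619)
Total utilization U = 1/11 + 2/13 + 1/14 + 11/42 = 248/429
Rounded to 4 decimal places: U = 0.5781
RM (Liu & Layland) bound for 4 tasks = 0.756828; compare with U = 248/429 (approx. 0.578089)
U <= bound, so schedulable by RM sufficient condition.

0.5781


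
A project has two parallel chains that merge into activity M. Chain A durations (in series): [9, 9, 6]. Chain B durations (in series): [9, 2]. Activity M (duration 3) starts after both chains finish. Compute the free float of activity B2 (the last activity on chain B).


ES(B2) = sum of predecessors on chain B = 9
EF(B2) = ES + duration = 9 + 2 = 11
Successor of B2 is M. ES(M) = max(sum(A), sum(B)) = max(24, 11) = 24
Free float = ES(successor) - EF(current) = 24 - 11 = 13

13


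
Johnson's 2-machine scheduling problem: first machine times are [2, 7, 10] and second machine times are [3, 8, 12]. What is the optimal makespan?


Apply Johnson's rule:
  Group 1 (a <= b): [(1, 2, 3), (2, 7, 8), (3, 10, 12)]
  Group 2 (a > b): []
Optimal job order: [1, 2, 3]
Schedule:
  Job 1: M1 done at 2, M2 done at 5
  Job 2: M1 done at 9, M2 done at 17
  Job 3: M1 done at 19, M2 done at 31
Makespan = 31

31


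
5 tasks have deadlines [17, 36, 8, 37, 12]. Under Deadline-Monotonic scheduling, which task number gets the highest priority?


Sort tasks by relative deadline (ascending):
  Task 3: deadline = 8
  Task 5: deadline = 12
  Task 1: deadline = 17
  Task 2: deadline = 36
  Task 4: deadline = 37
Priority order (highest first): [3, 5, 1, 2, 4]
Highest priority task = 3

3


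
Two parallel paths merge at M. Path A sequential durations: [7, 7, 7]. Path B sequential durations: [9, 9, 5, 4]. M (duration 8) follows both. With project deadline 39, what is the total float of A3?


Forward pass: ES(A3) = sum of predecessors on chain A = 14
EF = ES + duration = 14 + 7 = 21
Backward pass: LF(M) = deadline = 39; LS(M) = 39 - 8 = 31
LF(A3) = LS(M) - sum(successors on chain A) = 31 - 0 = 31
LS = LF - duration = 31 - 7 = 24
Total float = LS - ES = 24 - 14 = 10

10


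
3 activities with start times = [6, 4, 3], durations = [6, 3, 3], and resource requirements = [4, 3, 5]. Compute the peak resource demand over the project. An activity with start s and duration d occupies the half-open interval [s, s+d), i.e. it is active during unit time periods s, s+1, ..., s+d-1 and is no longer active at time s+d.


Each activity i is active on [start_i, start_i + duration_i).
Compute total resource usage per time slot:
  t=0: active resources = [], total = 0
  t=1: active resources = [], total = 0
  t=2: active resources = [], total = 0
  t=3: active resources = [5], total = 5
  t=4: active resources = [3, 5], total = 8
  t=5: active resources = [3, 5], total = 8
  t=6: active resources = [4, 3], total = 7
  t=7: active resources = [4], total = 4
  t=8: active resources = [4], total = 4
  t=9: active resources = [4], total = 4
  t=10: active resources = [4], total = 4
  t=11: active resources = [4], total = 4
Peak resource demand = 8

8


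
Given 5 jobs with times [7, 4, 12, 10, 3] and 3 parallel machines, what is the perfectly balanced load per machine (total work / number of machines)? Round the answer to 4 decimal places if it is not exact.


Total processing time = 7 + 4 + 12 + 10 + 3 = 36
Number of machines = 3
Ideal balanced load = 36 / 3 = 12.0

12.0


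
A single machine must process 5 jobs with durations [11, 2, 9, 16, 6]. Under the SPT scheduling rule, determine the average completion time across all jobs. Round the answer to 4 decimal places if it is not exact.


Sort jobs by processing time (SPT order): [2, 6, 9, 11, 16]
Compute completion times sequentially:
  Job 1: processing = 2, completes at 2
  Job 2: processing = 6, completes at 8
  Job 3: processing = 9, completes at 17
  Job 4: processing = 11, completes at 28
  Job 5: processing = 16, completes at 44
Sum of completion times = 99
Average completion time = 99/5 = 19.8

19.8


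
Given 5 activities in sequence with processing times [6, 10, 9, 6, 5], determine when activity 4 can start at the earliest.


Activity 4 starts after activities 1 through 3 complete.
Predecessor durations: [6, 10, 9]
ES = 6 + 10 + 9 = 25

25


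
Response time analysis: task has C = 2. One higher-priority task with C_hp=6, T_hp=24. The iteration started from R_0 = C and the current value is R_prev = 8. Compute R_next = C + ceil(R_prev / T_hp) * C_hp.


R_next = C + ceil(R_prev / T_hp) * C_hp
ceil(8 / 24) = ceil(0.3333) = 1
Interference = 1 * 6 = 6
R_next = 2 + 6 = 8
R_next = R_prev, so the iteration has converged (response time = 8).

8


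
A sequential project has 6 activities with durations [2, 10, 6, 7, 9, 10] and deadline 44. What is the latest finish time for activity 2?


LF(activity 2) = deadline - sum of successor durations
Successors: activities 3 through 6 with durations [6, 7, 9, 10]
Sum of successor durations = 32
LF = 44 - 32 = 12

12


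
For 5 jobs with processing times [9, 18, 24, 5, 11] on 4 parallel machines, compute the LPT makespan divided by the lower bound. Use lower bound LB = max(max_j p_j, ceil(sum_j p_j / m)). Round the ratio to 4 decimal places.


LPT order: [24, 18, 11, 9, 5]
Machine loads after assignment: [24, 18, 11, 14]
LPT makespan = 24
Lower bound = max(max_job, ceil(total/4)) = max(24, 17) = 24
Ratio = 24 / 24 = 1.0

1.0


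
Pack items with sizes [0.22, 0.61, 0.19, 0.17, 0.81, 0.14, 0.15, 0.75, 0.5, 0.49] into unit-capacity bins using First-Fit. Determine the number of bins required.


Place items sequentially using First-Fit:
  Item 0.22 -> new Bin 1
  Item 0.61 -> Bin 1 (now 0.83)
  Item 0.19 -> new Bin 2
  Item 0.17 -> Bin 1 (now 1.0)
  Item 0.81 -> Bin 2 (now 1.0)
  Item 0.14 -> new Bin 3
  Item 0.15 -> Bin 3 (now 0.29)
  Item 0.75 -> new Bin 4
  Item 0.5 -> Bin 3 (now 0.79)
  Item 0.49 -> new Bin 5
Total bins used = 5

5


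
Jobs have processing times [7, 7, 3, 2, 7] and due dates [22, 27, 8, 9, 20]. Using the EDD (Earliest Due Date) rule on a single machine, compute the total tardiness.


Sort by due date (EDD order): [(3, 8), (2, 9), (7, 20), (7, 22), (7, 27)]
Compute completion times and tardiness:
  Job 1: p=3, d=8, C=3, tardiness=max(0,3-8)=0
  Job 2: p=2, d=9, C=5, tardiness=max(0,5-9)=0
  Job 3: p=7, d=20, C=12, tardiness=max(0,12-20)=0
  Job 4: p=7, d=22, C=19, tardiness=max(0,19-22)=0
  Job 5: p=7, d=27, C=26, tardiness=max(0,26-27)=0
Total tardiness = 0

0


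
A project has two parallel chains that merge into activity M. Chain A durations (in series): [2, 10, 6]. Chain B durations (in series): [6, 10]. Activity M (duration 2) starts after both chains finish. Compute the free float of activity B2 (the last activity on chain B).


ES(B2) = sum of predecessors on chain B = 6
EF(B2) = ES + duration = 6 + 10 = 16
Successor of B2 is M. ES(M) = max(sum(A), sum(B)) = max(18, 16) = 18
Free float = ES(successor) - EF(current) = 18 - 16 = 2

2


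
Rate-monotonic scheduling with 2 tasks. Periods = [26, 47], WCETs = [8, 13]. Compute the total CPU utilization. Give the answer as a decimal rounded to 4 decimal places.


Compute individual utilizations (exact fractions):
  Task 1: C/T = 8/26 = 4/13 (approx. 0.3077)
  Task 2: C/T = 13/47 (approx. 0.2766)
Total utilization U = 4/13 + 13/47 = 357/611
Rounded to 4 decimal places: U = 0.5843
RM (Liu & Layland) bound for 2 tasks = 0.828427; compare with U = 357/611 (approx. 0.584288)
U <= bound, so schedulable by RM sufficient condition.

0.5843


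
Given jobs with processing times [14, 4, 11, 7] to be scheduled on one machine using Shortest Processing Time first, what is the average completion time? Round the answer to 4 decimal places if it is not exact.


Sort jobs by processing time (SPT order): [4, 7, 11, 14]
Compute completion times sequentially:
  Job 1: processing = 4, completes at 4
  Job 2: processing = 7, completes at 11
  Job 3: processing = 11, completes at 22
  Job 4: processing = 14, completes at 36
Sum of completion times = 73
Average completion time = 73/4 = 18.25

18.25


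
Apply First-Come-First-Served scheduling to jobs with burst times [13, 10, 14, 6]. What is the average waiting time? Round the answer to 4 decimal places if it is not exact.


FCFS order (as given): [13, 10, 14, 6]
Waiting times:
  Job 1: wait = 0
  Job 2: wait = 13
  Job 3: wait = 23
  Job 4: wait = 37
Sum of waiting times = 73
Average waiting time = 73/4 = 18.25

18.25


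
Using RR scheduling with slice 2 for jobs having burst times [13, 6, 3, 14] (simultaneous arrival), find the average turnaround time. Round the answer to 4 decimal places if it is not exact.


Time quantum = 2
Execution trace:
  J1 runs 2 units, time = 2
  J2 runs 2 units, time = 4
  J3 runs 2 units, time = 6
  J4 runs 2 units, time = 8
  J1 runs 2 units, time = 10
  J2 runs 2 units, time = 12
  J3 runs 1 units, time = 13
  J4 runs 2 units, time = 15
  J1 runs 2 units, time = 17
  J2 runs 2 units, time = 19
  J4 runs 2 units, time = 21
  J1 runs 2 units, time = 23
  J4 runs 2 units, time = 25
  J1 runs 2 units, time = 27
  J4 runs 2 units, time = 29
  J1 runs 2 units, time = 31
  J4 runs 2 units, time = 33
  J1 runs 1 units, time = 34
  J4 runs 2 units, time = 36
Finish times: [34, 19, 13, 36]
Average turnaround = 102/4 = 25.5

25.5


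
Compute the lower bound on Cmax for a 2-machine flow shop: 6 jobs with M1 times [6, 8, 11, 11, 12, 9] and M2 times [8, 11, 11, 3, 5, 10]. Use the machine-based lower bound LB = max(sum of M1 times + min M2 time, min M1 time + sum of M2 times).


LB1 = sum(M1 times) + min(M2 times) = 57 + 3 = 60
LB2 = min(M1 times) + sum(M2 times) = 6 + 48 = 54
Lower bound = max(LB1, LB2) = max(60, 54) = 60

60


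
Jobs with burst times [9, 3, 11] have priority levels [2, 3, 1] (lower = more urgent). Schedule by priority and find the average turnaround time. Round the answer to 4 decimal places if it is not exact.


Sort by priority (ascending = highest first):
Order: [(1, 11), (2, 9), (3, 3)]
Completion times:
  Priority 1, burst=11, C=11
  Priority 2, burst=9, C=20
  Priority 3, burst=3, C=23
Average turnaround = 54/3 = 18.0

18.0


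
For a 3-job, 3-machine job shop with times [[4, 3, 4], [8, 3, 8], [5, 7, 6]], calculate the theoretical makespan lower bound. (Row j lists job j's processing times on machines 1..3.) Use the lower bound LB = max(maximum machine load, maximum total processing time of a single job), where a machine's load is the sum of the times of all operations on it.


Machine loads:
  Machine 1: 4 + 8 + 5 = 17
  Machine 2: 3 + 3 + 7 = 13
  Machine 3: 4 + 8 + 6 = 18
Max machine load = 18
Job totals:
  Job 1: 11
  Job 2: 19
  Job 3: 18
Max job total = 19
Lower bound = max(18, 19) = 19

19


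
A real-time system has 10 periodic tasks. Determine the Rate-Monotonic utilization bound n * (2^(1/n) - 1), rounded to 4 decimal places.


Compute 2^(1/10) = 1.0717734625
Subtract 1: 1.0717734625 - 1 = 0.0717734625
Multiply by n: 10 * 0.0717734625 = 0.7177346250
Round to 4 dp: 0.7177

0.7177


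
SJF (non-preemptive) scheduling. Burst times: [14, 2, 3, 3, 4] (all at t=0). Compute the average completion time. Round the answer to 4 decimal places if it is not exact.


SJF order (ascending): [2, 3, 3, 4, 14]
Completion times:
  Job 1: burst=2, C=2
  Job 2: burst=3, C=5
  Job 3: burst=3, C=8
  Job 4: burst=4, C=12
  Job 5: burst=14, C=26
Average completion = 53/5 = 10.6

10.6


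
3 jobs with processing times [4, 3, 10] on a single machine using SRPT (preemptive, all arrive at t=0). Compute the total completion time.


Since all jobs arrive at t=0, SRPT equals SPT ordering.
SPT order: [3, 4, 10]
Completion times:
  Job 1: p=3, C=3
  Job 2: p=4, C=7
  Job 3: p=10, C=17
Total completion time = 3 + 7 + 17 = 27

27


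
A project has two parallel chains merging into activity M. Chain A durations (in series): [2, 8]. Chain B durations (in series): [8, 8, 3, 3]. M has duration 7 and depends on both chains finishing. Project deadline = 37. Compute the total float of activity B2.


Forward pass: ES(B2) = sum of predecessors on chain B = 8
EF = ES + duration = 8 + 8 = 16
Backward pass: LF(M) = deadline = 37; LS(M) = 37 - 7 = 30
LF(B2) = LS(M) - sum(successors on chain B) = 30 - 6 = 24
LS = LF - duration = 24 - 8 = 16
Total float = LS - ES = 16 - 8 = 8

8


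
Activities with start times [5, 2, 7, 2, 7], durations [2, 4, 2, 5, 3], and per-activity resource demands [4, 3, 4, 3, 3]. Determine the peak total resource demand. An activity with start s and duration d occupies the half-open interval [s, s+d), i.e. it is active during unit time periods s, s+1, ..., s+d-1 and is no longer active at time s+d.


Each activity i is active on [start_i, start_i + duration_i).
Compute total resource usage per time slot:
  t=0: active resources = [], total = 0
  t=1: active resources = [], total = 0
  t=2: active resources = [3, 3], total = 6
  t=3: active resources = [3, 3], total = 6
  t=4: active resources = [3, 3], total = 6
  t=5: active resources = [4, 3, 3], total = 10
  t=6: active resources = [4, 3], total = 7
  t=7: active resources = [4, 3], total = 7
  t=8: active resources = [4, 3], total = 7
  t=9: active resources = [3], total = 3
Peak resource demand = 10

10


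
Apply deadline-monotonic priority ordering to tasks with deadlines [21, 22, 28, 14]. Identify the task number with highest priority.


Sort tasks by relative deadline (ascending):
  Task 4: deadline = 14
  Task 1: deadline = 21
  Task 2: deadline = 22
  Task 3: deadline = 28
Priority order (highest first): [4, 1, 2, 3]
Highest priority task = 4

4


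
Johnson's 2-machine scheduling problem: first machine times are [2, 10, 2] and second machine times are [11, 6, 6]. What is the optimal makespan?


Apply Johnson's rule:
  Group 1 (a <= b): [(1, 2, 11), (3, 2, 6)]
  Group 2 (a > b): [(2, 10, 6)]
Optimal job order: [1, 3, 2]
Schedule:
  Job 1: M1 done at 2, M2 done at 13
  Job 3: M1 done at 4, M2 done at 19
  Job 2: M1 done at 14, M2 done at 25
Makespan = 25

25


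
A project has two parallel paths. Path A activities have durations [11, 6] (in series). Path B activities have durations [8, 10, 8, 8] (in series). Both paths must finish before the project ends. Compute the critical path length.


Path A total = 11 + 6 = 17
Path B total = 8 + 10 + 8 + 8 = 34
Critical path = longest path = max(17, 34) = 34

34


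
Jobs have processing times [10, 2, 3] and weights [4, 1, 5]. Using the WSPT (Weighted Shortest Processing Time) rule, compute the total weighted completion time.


Compute p/w ratios and sort ascending (WSPT): [(3, 5), (2, 1), (10, 4)]
Compute weighted completion times:
  Job (p=3,w=5): C=3, w*C=5*3=15
  Job (p=2,w=1): C=5, w*C=1*5=5
  Job (p=10,w=4): C=15, w*C=4*15=60
Total weighted completion time = 80

80


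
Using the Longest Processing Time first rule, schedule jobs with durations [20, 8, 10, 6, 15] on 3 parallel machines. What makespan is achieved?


Sort jobs in decreasing order (LPT): [20, 15, 10, 8, 6]
Assign each job to the least loaded machine:
  Machine 1: jobs [20], load = 20
  Machine 2: jobs [15, 6], load = 21
  Machine 3: jobs [10, 8], load = 18
Makespan = max load = 21

21
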